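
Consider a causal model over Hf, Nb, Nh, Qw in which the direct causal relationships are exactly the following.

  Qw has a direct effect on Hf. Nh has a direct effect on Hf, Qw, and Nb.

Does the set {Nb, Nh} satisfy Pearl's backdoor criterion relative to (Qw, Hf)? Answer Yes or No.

Backdoor paths from Qw to Hf (paths whose first edge points into Qw):
  P1: Qw <- Nh -> Hf
Condition 1 (no descendant of Qw in the set): holds — descendants of Qw are {Hf}; none are in {Nb, Nh}.
Condition 2 (every backdoor path blocked by {Nb, Nh}):
  P1: blocked at fork node Nh ∈ conditioning set.
{Nb, Nh} satisfies the backdoor criterion.

Yes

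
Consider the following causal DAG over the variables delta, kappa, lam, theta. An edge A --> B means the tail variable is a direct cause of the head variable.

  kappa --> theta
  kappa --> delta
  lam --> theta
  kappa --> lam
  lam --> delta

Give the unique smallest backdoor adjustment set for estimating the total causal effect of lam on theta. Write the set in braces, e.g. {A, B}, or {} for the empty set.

{kappa}

Variables eligible for adjustment (non-descendants of lam, excluding lam and theta): {kappa}.
Backdoor paths from lam to theta:
  P1: lam <- kappa -> theta
The empty set is not sufficient: P1 (lam <- kappa -> theta) has no collider blocking it and no conditioned non-collider, so it is open.
Try {kappa}:
  P1: blocked at fork node kappa ∈ conditioning set.
{kappa} contains no descendant of lam and blocks every backdoor path.
{kappa} is the unique smallest valid adjustment set.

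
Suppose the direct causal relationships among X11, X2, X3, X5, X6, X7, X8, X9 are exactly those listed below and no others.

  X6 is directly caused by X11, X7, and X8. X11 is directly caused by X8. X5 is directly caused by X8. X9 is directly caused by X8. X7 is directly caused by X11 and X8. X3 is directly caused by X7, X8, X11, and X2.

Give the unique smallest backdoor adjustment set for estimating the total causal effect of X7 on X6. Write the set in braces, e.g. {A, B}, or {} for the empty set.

{X11, X8}

Variables eligible for adjustment (non-descendants of X7, excluding X7 and X6): {X11, X2, X5, X8, X9}.
Backdoor paths from X7 to X6:
  P1: X7 <- X8 -> X11 -> X6
  P2: X7 <- X8 -> X3 <- X11 -> X6
  P3: X7 <- X8 -> X6
  P4: X7 <- X11 <- X8 -> X6
  P5: X7 <- X11 -> X3 <- X8 -> X6
  P6: X7 <- X11 -> X6
The empty set is not sufficient: P1 (X7 <- X8 -> X11 -> X6) has no collider blocking it and no conditioned non-collider, so it is open.
Try {X11, X8}:
  P1: blocked at fork node X8 ∈ conditioning set.
  P2: blocked at fork node X8 ∈ conditioning set.
  P3: blocked at fork node X8 ∈ conditioning set.
  P4: blocked at chain node X11 ∈ conditioning set.
  P5: blocked at fork node X11 ∈ conditioning set.
  P6: blocked at fork node X11 ∈ conditioning set.
{X11, X8} contains no descendant of X7 and blocks every backdoor path.
Every element of {X11, X8} is needed (dropping X11 leaves P6 open; dropping X8 leaves P3 open), so no proper subset is valid.
Among all size-2 subsets of the eligible variables, only {X11, X8} blocks every backdoor path, so it is the unique smallest valid adjustment set.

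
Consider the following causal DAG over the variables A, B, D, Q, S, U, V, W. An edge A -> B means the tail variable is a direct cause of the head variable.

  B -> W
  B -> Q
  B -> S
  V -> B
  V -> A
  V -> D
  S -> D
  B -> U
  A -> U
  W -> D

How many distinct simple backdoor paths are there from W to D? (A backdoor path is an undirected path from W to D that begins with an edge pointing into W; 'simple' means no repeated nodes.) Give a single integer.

A backdoor path from W to D is any simple undirected path whose first edge points into W (i.e. leaves W via a parent).
Parents of W: {B}.
Enumerating:
  P1: W <- B <- V -> D
  P2: W <- B -> U <- A <- V -> D
  P3: W <- B -> S -> D
That exhausts the simple backdoor paths. Count: 3.

3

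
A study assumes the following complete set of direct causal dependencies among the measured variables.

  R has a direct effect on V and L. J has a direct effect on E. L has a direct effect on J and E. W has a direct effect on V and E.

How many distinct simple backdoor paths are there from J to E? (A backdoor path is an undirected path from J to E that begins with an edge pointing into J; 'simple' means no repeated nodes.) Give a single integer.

2

A backdoor path from J to E is any simple undirected path whose first edge points into J (i.e. leaves J via a parent).
Parents of J: {L}.
Enumerating:
  P1: J <- L <- R -> V <- W -> E
  P2: J <- L -> E
That exhausts the simple backdoor paths. Count: 2.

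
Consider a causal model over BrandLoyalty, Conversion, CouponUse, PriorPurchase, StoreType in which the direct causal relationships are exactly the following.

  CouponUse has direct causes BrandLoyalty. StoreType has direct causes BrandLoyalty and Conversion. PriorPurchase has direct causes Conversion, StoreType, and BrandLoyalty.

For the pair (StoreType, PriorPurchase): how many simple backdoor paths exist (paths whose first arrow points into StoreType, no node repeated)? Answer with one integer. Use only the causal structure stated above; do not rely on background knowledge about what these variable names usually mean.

A backdoor path from StoreType to PriorPurchase is any simple undirected path whose first edge points into StoreType (i.e. leaves StoreType via a parent).
Parents of StoreType: {BrandLoyalty, Conversion}.
Enumerating:
  P1: StoreType <- Conversion -> PriorPurchase
  P2: StoreType <- BrandLoyalty -> PriorPurchase
That exhausts the simple backdoor paths. Count: 2.

2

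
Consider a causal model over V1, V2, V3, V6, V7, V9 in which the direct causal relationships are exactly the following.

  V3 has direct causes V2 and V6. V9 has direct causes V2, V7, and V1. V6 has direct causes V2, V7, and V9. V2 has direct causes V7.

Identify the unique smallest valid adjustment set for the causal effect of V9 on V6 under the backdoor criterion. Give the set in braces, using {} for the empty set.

{V2, V7}

Variables eligible for adjustment (non-descendants of V9, excluding V9 and V6): {V1, V2, V7}.
Backdoor paths from V9 to V6:
  P1: V9 <- V7 -> V2 -> V6
  P2: V9 <- V7 -> V2 -> V3 <- V6
  P3: V9 <- V7 -> V6
  P4: V9 <- V2 <- V7 -> V6
  P5: V9 <- V2 -> V6
  P6: V9 <- V2 -> V3 <- V6
The empty set is not sufficient: P1 (V9 <- V7 -> V2 -> V6) has no collider blocking it and no conditioned non-collider, so it is open.
Try {V2, V7}:
  P1: blocked at fork node V7 ∈ conditioning set.
  P2: blocked at fork node V7 ∈ conditioning set.
  P3: blocked at fork node V7 ∈ conditioning set.
  P4: blocked at chain node V2 ∈ conditioning set.
  P5: blocked at fork node V2 ∈ conditioning set.
  P6: blocked at fork node V2 ∈ conditioning set.
{V2, V7} contains no descendant of V9 and blocks every backdoor path.
Every element of {V2, V7} is needed (dropping V2 leaves P5 open; dropping V7 leaves P3 open), so no proper subset is valid.
Among all size-2 subsets of the eligible variables, only {V2, V7} blocks every backdoor path, so it is the unique smallest valid adjustment set.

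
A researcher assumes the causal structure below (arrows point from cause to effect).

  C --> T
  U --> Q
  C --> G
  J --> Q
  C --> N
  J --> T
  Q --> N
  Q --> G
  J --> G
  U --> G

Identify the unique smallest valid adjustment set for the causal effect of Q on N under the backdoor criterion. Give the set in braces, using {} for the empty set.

{}

Variables eligible for adjustment (non-descendants of Q, excluding Q and N): {C, J, T, U}.
Backdoor paths from Q to N:
  P1: Q <- U -> G <- J -> T <- C -> N
  P2: Q <- U -> G <- C -> N
  P3: Q <- J -> T <- C -> N
  P4: Q <- J -> G <- C -> N
Each backdoor path contains an unconditioned collider, so every path is already blocked with the empty conditioning set:
  P1: blocked at collider G (neither it nor any descendant is in the conditioning set).
  P2: blocked at collider G (neither it nor any descendant is in the conditioning set).
  P3: blocked at collider T (neither it nor any descendant is in the conditioning set).
  P4: blocked at collider G (neither it nor any descendant is in the conditioning set).
The empty set is therefore the unique smallest valid set.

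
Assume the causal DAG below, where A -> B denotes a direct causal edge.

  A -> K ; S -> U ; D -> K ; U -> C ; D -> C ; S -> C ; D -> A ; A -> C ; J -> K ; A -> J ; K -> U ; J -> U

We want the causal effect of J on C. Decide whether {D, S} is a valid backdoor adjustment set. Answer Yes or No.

Backdoor paths from J to C (paths whose first edge points into J):
  P1: J <- A <- D -> K -> U <- S -> C
  P2: J <- A <- D -> K -> U -> C
  P3: J <- A <- D -> C
  P4: J <- A -> K <- D -> C
  P5: J <- A -> K -> U <- S -> C
  P6: J <- A -> K -> U -> C
  P7: J <- A -> C
Condition 1 (no descendant of J in the set): holds — descendants of J are {C, K, U}; none are in {D, S}.
Condition 2 (every backdoor path blocked by {D, S}):
  P1: blocked at fork node D ∈ conditioning set.
  P2: blocked at fork node D ∈ conditioning set.
  P3: blocked at fork node D ∈ conditioning set.
  P4: blocked at collider K (neither it nor any descendant is in the conditioning set).
  P5: blocked at collider U (neither it nor any descendant is in the conditioning set).
  P6: open — no interior node is in the conditioning set.
  P7: open — no interior node is in the conditioning set.
{D, S} does not satisfy the backdoor criterion.

No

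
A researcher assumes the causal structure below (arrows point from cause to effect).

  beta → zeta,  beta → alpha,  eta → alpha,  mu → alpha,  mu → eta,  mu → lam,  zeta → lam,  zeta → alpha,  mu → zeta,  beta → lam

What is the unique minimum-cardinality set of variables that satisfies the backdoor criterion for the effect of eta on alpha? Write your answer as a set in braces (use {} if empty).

Variables eligible for adjustment (non-descendants of eta, excluding eta and alpha): {beta, lam, mu, zeta}.
Backdoor paths from eta to alpha:
  P1: eta <- mu -> zeta <- beta -> alpha
  P2: eta <- mu -> zeta -> lam <- beta -> alpha
  P3: eta <- mu -> zeta -> alpha
  P4: eta <- mu -> lam <- beta -> zeta -> alpha
  P5: eta <- mu -> lam <- beta -> alpha
  P6: eta <- mu -> lam <- zeta <- beta -> alpha
  P7: eta <- mu -> lam <- zeta -> alpha
  P8: eta <- mu -> alpha
The empty set is not sufficient: P3 (eta <- mu -> zeta -> alpha) has no collider blocking it and no conditioned non-collider, so it is open.
Try {mu}:
  P1: blocked at fork node mu ∈ conditioning set.
  P2: blocked at fork node mu ∈ conditioning set.
  P3: blocked at fork node mu ∈ conditioning set.
  P4: blocked at fork node mu ∈ conditioning set.
  P5: blocked at fork node mu ∈ conditioning set.
  P6: blocked at fork node mu ∈ conditioning set.
  P7: blocked at fork node mu ∈ conditioning set.
  P8: blocked at fork node mu ∈ conditioning set.
{mu} contains no descendant of eta and blocks every backdoor path.
No other singleton works — e.g. {beta} leaves P3 open — so {mu} is the unique smallest valid adjustment set.

{mu}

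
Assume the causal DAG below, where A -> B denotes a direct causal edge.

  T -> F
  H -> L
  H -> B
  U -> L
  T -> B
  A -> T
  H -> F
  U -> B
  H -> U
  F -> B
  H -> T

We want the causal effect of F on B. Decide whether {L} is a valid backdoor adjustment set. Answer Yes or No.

No

Backdoor paths from F to B (paths whose first edge points into F):
  P1: F <- H -> T -> B
  P2: F <- H -> U -> B
  P3: F <- H -> L <- U -> B
  P4: F <- H -> B
  P5: F <- T <- H -> U -> B
  P6: F <- T <- H -> L <- U -> B
  P7: F <- T <- H -> B
  P8: F <- T -> B
Condition 1 (no descendant of F in the set): holds — descendants of F are {B}; none are in {L}.
Condition 2 (every backdoor path blocked by {L}):
  P1: open — no interior node is in the conditioning set.
  P2: open — no interior node is in the conditioning set.
  P3: open — collider(s) L are conditioned on (or have a conditioned descendant) and no non-collider on the path is in the set.
  P4: open — no interior node is in the conditioning set.
  P5: open — no interior node is in the conditioning set.
  P6: open — collider(s) L are conditioned on (or have a conditioned descendant) and no non-collider on the path is in the set.
  P7: open — no interior node is in the conditioning set.
  P8: open — no interior node is in the conditioning set.
{L} does not satisfy the backdoor criterion.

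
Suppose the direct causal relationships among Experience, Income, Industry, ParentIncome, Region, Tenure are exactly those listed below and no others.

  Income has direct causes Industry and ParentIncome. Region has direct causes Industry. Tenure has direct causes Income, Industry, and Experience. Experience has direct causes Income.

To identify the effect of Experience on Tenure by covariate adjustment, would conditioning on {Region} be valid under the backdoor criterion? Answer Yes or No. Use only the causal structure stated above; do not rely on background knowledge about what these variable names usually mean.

Backdoor paths from Experience to Tenure (paths whose first edge points into Experience):
  P1: Experience <- Income <- Industry -> Tenure
  P2: Experience <- Income -> Tenure
Condition 1 (no descendant of Experience in the set): holds — descendants of Experience are {Tenure}; none are in {Region}.
Condition 2 (every backdoor path blocked by {Region}):
  P1: open — no interior node is in the conditioning set.
  P2: open — no interior node is in the conditioning set.
{Region} does not satisfy the backdoor criterion.

No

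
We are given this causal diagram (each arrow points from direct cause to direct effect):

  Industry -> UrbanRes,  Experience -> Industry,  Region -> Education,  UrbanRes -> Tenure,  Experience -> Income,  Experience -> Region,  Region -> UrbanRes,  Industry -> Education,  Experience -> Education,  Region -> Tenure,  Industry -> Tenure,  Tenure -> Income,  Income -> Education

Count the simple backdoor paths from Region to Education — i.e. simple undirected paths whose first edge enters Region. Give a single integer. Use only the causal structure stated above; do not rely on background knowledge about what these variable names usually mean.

A backdoor path from Region to Education is any simple undirected path whose first edge points into Region (i.e. leaves Region via a parent).
Parents of Region: {Experience}.
Enumerating:
  P1: Region <- Experience -> Industry -> UrbanRes -> Tenure -> Income -> Education
  P2: Region <- Experience -> Industry -> Tenure -> Income -> Education
  P3: Region <- Experience -> Industry -> Education
  P4: Region <- Experience -> Income <- Tenure <- Industry -> Education
  P5: Region <- Experience -> Income <- Tenure <- UrbanRes <- Industry -> Education
  P6: Region <- Experience -> Income -> Education
  P7: Region <- Experience -> Education
That exhausts the simple backdoor paths. Count: 7.

7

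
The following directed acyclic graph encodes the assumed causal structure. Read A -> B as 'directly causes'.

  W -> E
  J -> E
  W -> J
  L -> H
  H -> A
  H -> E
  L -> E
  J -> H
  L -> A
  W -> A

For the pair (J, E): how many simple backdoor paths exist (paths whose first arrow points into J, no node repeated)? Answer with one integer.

A backdoor path from J to E is any simple undirected path whose first edge points into J (i.e. leaves J via a parent).
Parents of J: {W}.
Enumerating:
  P1: J <- W -> A <- L -> H -> E
  P2: J <- W -> A <- L -> E
  P3: J <- W -> A <- H <- L -> E
  P4: J <- W -> A <- H -> E
  P5: J <- W -> E
That exhausts the simple backdoor paths. Count: 5.

5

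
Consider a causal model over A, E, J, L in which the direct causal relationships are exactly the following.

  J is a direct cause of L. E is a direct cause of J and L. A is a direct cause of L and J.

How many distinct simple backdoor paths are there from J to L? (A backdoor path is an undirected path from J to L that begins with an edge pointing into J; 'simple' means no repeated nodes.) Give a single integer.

2

A backdoor path from J to L is any simple undirected path whose first edge points into J (i.e. leaves J via a parent).
Parents of J: {A, E}.
Enumerating:
  P1: J <- E -> L
  P2: J <- A -> L
That exhausts the simple backdoor paths. Count: 2.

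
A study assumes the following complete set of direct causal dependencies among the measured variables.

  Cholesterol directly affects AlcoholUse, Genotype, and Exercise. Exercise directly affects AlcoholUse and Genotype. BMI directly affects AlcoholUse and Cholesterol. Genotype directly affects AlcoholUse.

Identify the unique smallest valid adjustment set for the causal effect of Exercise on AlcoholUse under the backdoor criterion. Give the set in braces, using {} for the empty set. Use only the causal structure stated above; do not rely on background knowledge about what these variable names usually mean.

{Cholesterol}

Variables eligible for adjustment (non-descendants of Exercise, excluding Exercise and AlcoholUse): {BMI, Cholesterol}.
Backdoor paths from Exercise to AlcoholUse:
  P1: Exercise <- Cholesterol <- BMI -> AlcoholUse
  P2: Exercise <- Cholesterol -> Genotype -> AlcoholUse
  P3: Exercise <- Cholesterol -> AlcoholUse
The empty set is not sufficient: P1 (Exercise <- Cholesterol <- BMI -> AlcoholUse) has no collider blocking it and no conditioned non-collider, so it is open.
Try {Cholesterol}:
  P1: blocked at chain node Cholesterol ∈ conditioning set.
  P2: blocked at fork node Cholesterol ∈ conditioning set.
  P3: blocked at fork node Cholesterol ∈ conditioning set.
{Cholesterol} contains no descendant of Exercise and blocks every backdoor path.
No other singleton works — e.g. {BMI} leaves P2 open — so {Cholesterol} is the unique smallest valid adjustment set.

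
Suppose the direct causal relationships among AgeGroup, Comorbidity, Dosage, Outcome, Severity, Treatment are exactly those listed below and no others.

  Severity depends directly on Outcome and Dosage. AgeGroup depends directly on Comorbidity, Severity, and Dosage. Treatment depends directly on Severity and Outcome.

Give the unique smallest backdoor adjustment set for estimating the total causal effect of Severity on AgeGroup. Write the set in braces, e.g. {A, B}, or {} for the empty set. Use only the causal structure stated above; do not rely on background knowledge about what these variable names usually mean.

{Dosage}

Variables eligible for adjustment (non-descendants of Severity, excluding Severity and AgeGroup): {Comorbidity, Dosage, Outcome}.
Backdoor paths from Severity to AgeGroup:
  P1: Severity <- Dosage -> AgeGroup
The empty set is not sufficient: P1 (Severity <- Dosage -> AgeGroup) has no collider blocking it and no conditioned non-collider, so it is open.
Try {Dosage}:
  P1: blocked at fork node Dosage ∈ conditioning set.
{Dosage} contains no descendant of Severity and blocks every backdoor path.
No other singleton works — e.g. {Outcome} leaves P1 open — so {Dosage} is the unique smallest valid adjustment set.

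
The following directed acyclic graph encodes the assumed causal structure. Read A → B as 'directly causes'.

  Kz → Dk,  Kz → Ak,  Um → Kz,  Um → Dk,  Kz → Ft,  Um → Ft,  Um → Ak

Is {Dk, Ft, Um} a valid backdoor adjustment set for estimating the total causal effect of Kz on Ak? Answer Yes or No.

Backdoor paths from Kz to Ak (paths whose first edge points into Kz):
  P1: Kz <- Um -> Ak
Condition 1 (no descendant of Kz in the set): FAILS — Dk and Ft are descendants of Kz.
Condition 2 (every backdoor path blocked by {Dk, Ft, Um}):
  P1: blocked at fork node Um ∈ conditioning set.
{Dk, Ft, Um} does not satisfy the backdoor criterion.

No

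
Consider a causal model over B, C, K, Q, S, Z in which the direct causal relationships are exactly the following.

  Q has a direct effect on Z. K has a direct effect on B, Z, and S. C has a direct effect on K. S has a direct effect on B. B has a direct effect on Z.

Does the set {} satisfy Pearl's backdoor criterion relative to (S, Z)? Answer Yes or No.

Backdoor paths from S to Z (paths whose first edge points into S):
  P1: S <- K -> B -> Z
  P2: S <- K -> Z
Condition 1 (no descendant of S in the set): holds — descendants of S are {B, Z}; none are in {}.
Condition 2 (every backdoor path blocked by {}):
  P1: open — no interior node is in the conditioning set.
  P2: open — no interior node is in the conditioning set.
{} does not satisfy the backdoor criterion.

No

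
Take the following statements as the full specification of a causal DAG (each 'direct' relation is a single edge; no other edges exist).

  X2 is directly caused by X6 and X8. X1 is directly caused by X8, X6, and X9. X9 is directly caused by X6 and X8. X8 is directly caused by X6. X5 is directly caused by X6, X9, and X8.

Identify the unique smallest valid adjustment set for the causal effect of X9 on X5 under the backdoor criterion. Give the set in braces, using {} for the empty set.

Variables eligible for adjustment (non-descendants of X9, excluding X9 and X5): {X2, X6, X8}.
Backdoor paths from X9 to X5:
  P1: X9 <- X6 -> X8 -> X5
  P2: X9 <- X6 -> X2 <- X8 -> X5
  P3: X9 <- X6 -> X5
  P4: X9 <- X6 -> X1 <- X8 -> X5
  P5: X9 <- X8 <- X6 -> X5
  P6: X9 <- X8 -> X2 <- X6 -> X5
  P7: X9 <- X8 -> X5
  P8: X9 <- X8 -> X1 <- X6 -> X5
The empty set is not sufficient: P1 (X9 <- X6 -> X8 -> X5) has no collider blocking it and no conditioned non-collider, so it is open.
Try {X6, X8}:
  P1: blocked at fork node X6 ∈ conditioning set.
  P2: blocked at fork node X6 ∈ conditioning set.
  P3: blocked at fork node X6 ∈ conditioning set.
  P4: blocked at fork node X6 ∈ conditioning set.
  P5: blocked at chain node X8 ∈ conditioning set.
  P6: blocked at fork node X8 ∈ conditioning set.
  P7: blocked at fork node X8 ∈ conditioning set.
  P8: blocked at fork node X8 ∈ conditioning set.
{X6, X8} contains no descendant of X9 and blocks every backdoor path.
Every element of {X6, X8} is needed (dropping X6 leaves P3 open; dropping X8 leaves P7 open), so no proper subset is valid.
Among all size-2 subsets of the eligible variables, only {X6, X8} blocks every backdoor path, so it is the unique smallest valid adjustment set.

{X6, X8}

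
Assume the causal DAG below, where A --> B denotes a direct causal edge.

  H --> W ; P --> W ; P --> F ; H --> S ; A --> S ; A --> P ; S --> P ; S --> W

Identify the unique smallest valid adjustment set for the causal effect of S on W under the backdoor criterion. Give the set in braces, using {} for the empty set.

Variables eligible for adjustment (non-descendants of S, excluding S and W): {A, H}.
Backdoor paths from S to W:
  P1: S <- A -> P -> W
  P2: S <- H -> W
The empty set is not sufficient: P1 (S <- A -> P -> W) has no collider blocking it and no conditioned non-collider, so it is open.
Try {A, H}:
  P1: blocked at fork node A ∈ conditioning set.
  P2: blocked at fork node H ∈ conditioning set.
{A, H} contains no descendant of S and blocks every backdoor path.
Every element of {A, H} is needed (dropping A leaves P1 open; dropping H leaves P2 open), so no proper subset is valid.
Among all size-2 subsets of the eligible variables, only {A, H} blocks every backdoor path, so it is the unique smallest valid adjustment set.

{A, H}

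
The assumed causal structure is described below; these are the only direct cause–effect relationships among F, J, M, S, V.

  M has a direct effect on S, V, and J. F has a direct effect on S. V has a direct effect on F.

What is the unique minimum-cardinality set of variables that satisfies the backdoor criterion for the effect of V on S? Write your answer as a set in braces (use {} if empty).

Variables eligible for adjustment (non-descendants of V, excluding V and S): {J, M}.
Backdoor paths from V to S:
  P1: V <- M -> S
The empty set is not sufficient: P1 (V <- M -> S) has no collider blocking it and no conditioned non-collider, so it is open.
Try {M}:
  P1: blocked at fork node M ∈ conditioning set.
{M} contains no descendant of V and blocks every backdoor path.
No other singleton works — e.g. {J} leaves P1 open — so {M} is the unique smallest valid adjustment set.

{M}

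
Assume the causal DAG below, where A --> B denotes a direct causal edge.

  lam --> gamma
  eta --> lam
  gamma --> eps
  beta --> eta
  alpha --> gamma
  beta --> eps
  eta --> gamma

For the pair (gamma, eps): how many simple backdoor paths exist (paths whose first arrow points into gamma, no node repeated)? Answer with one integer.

A backdoor path from gamma to eps is any simple undirected path whose first edge points into gamma (i.e. leaves gamma via a parent).
Parents of gamma: {alpha, eta, lam}.
Enumerating:
  P1: gamma <- eta <- beta -> eps
  P2: gamma <- lam <- eta <- beta -> eps
That exhausts the simple backdoor paths. Count: 2.

2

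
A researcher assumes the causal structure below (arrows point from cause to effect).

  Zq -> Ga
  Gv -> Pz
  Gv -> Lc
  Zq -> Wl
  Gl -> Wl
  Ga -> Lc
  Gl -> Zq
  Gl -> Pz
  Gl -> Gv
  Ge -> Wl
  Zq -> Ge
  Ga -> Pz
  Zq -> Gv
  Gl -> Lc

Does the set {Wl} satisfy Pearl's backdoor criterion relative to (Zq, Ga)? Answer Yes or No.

Backdoor paths from Zq to Ga (paths whose first edge points into Zq):
  P1: Zq <- Gl -> Gv -> Pz <- Ga
  P2: Zq <- Gl -> Gv -> Lc <- Ga
  P3: Zq <- Gl -> Pz <- Gv -> Lc <- Ga
  P4: Zq <- Gl -> Pz <- Ga
  P5: Zq <- Gl -> Lc <- Gv -> Pz <- Ga
  P6: Zq <- Gl -> Lc <- Ga
Condition 1 (no descendant of Zq in the set): FAILS — Wl is a descendant of Zq.
Condition 2 (every backdoor path blocked by {Wl}):
  P1: blocked at collider Pz (neither it nor any descendant is in the conditioning set).
  P2: blocked at collider Lc (neither it nor any descendant is in the conditioning set).
  P3: blocked at collider Pz (neither it nor any descendant is in the conditioning set).
  P4: blocked at collider Pz (neither it nor any descendant is in the conditioning set).
  P5: blocked at collider Lc (neither it nor any descendant is in the conditioning set).
  P6: blocked at collider Lc (neither it nor any descendant is in the conditioning set).
{Wl} does not satisfy the backdoor criterion.

No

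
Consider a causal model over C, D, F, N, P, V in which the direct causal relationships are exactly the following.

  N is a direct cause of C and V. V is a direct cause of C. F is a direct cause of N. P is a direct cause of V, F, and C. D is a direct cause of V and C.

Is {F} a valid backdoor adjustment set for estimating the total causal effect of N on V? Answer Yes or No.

Backdoor paths from N to V (paths whose first edge points into N):
  P1: N <- F <- P -> V
  P2: N <- F <- P -> C <- D -> V
  P3: N <- F <- P -> C <- V
Condition 1 (no descendant of N in the set): holds — descendants of N are {C, V}; none are in {F}.
Condition 2 (every backdoor path blocked by {F}):
  P1: blocked at chain node F ∈ conditioning set.
  P2: blocked at chain node F ∈ conditioning set.
  P3: blocked at chain node F ∈ conditioning set.
{F} satisfies the backdoor criterion.

Yes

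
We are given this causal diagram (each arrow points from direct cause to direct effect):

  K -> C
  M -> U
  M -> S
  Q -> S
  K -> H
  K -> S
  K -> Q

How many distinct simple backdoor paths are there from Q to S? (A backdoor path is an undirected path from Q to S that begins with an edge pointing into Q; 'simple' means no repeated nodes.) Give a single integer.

A backdoor path from Q to S is any simple undirected path whose first edge points into Q (i.e. leaves Q via a parent).
Parents of Q: {K}.
Enumerating:
  P1: Q <- K -> S
That exhausts the simple backdoor paths. Count: 1.

1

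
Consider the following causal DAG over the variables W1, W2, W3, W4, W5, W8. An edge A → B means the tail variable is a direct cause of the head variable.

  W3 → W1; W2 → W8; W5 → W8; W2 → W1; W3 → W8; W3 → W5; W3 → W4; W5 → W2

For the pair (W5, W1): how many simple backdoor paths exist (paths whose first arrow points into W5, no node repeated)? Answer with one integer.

2

A backdoor path from W5 to W1 is any simple undirected path whose first edge points into W5 (i.e. leaves W5 via a parent).
Parents of W5: {W3}.
Enumerating:
  P1: W5 <- W3 -> W1
  P2: W5 <- W3 -> W8 <- W2 -> W1
That exhausts the simple backdoor paths. Count: 2.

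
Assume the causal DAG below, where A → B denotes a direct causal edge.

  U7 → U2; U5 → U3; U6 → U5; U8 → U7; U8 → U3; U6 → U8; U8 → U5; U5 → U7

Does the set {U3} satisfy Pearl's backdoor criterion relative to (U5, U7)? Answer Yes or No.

No

Backdoor paths from U5 to U7 (paths whose first edge points into U5):
  P1: U5 <- U6 -> U8 -> U7
  P2: U5 <- U8 -> U7
Condition 1 (no descendant of U5 in the set): FAILS — U3 is a descendant of U5.
Condition 2 (every backdoor path blocked by {U3}):
  P1: open — no interior node is in the conditioning set.
  P2: open — no interior node is in the conditioning set.
{U3} does not satisfy the backdoor criterion.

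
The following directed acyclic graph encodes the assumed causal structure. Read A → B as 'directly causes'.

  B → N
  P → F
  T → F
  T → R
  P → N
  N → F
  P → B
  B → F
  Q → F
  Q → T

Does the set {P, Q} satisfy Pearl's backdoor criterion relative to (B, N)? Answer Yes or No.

Backdoor paths from B to N (paths whose first edge points into B):
  P1: B <- P -> N
  P2: B <- P -> F <- N
Condition 1 (no descendant of B in the set): holds — descendants of B are {F, N}; none are in {P, Q}.
Condition 2 (every backdoor path blocked by {P, Q}):
  P1: blocked at fork node P ∈ conditioning set.
  P2: blocked at fork node P ∈ conditioning set.
{P, Q} satisfies the backdoor criterion.

Yes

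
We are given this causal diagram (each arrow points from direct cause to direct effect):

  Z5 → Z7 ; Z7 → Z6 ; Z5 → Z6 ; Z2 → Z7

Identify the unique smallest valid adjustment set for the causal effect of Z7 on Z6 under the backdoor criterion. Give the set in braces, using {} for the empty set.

{Z5}

Variables eligible for adjustment (non-descendants of Z7, excluding Z7 and Z6): {Z2, Z5}.
Backdoor paths from Z7 to Z6:
  P1: Z7 <- Z5 -> Z6
The empty set is not sufficient: P1 (Z7 <- Z5 -> Z6) has no collider blocking it and no conditioned non-collider, so it is open.
Try {Z5}:
  P1: blocked at fork node Z5 ∈ conditioning set.
{Z5} contains no descendant of Z7 and blocks every backdoor path.
No other singleton works — e.g. {Z2} leaves P1 open — so {Z5} is the unique smallest valid adjustment set.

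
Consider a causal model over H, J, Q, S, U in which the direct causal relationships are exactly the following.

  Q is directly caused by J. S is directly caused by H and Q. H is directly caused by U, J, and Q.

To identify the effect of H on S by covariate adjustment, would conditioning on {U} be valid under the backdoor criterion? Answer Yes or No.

No

Backdoor paths from H to S (paths whose first edge points into H):
  P1: H <- J -> Q -> S
  P2: H <- Q -> S
Condition 1 (no descendant of H in the set): holds — descendants of H are {S}; none are in {U}.
Condition 2 (every backdoor path blocked by {U}):
  P1: open — no interior node is in the conditioning set.
  P2: open — no interior node is in the conditioning set.
{U} does not satisfy the backdoor criterion.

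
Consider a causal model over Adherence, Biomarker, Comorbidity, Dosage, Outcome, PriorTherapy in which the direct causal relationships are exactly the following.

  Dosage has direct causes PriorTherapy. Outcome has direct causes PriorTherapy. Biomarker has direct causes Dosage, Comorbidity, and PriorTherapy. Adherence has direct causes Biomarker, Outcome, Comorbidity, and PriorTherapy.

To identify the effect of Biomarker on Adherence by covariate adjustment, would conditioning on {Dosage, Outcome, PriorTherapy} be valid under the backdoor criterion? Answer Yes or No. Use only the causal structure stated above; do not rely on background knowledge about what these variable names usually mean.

Backdoor paths from Biomarker to Adherence (paths whose first edge points into Biomarker):
  P1: Biomarker <- PriorTherapy -> Outcome -> Adherence
  P2: Biomarker <- PriorTherapy -> Adherence
  P3: Biomarker <- Dosage <- PriorTherapy -> Outcome -> Adherence
  P4: Biomarker <- Dosage <- PriorTherapy -> Adherence
  P5: Biomarker <- Comorbidity -> Adherence
Condition 1 (no descendant of Biomarker in the set): holds — descendants of Biomarker are {Adherence}; none are in {Dosage, Outcome, PriorTherapy}.
Condition 2 (every backdoor path blocked by {Dosage, Outcome, PriorTherapy}):
  P1: blocked at fork node PriorTherapy ∈ conditioning set.
  P2: blocked at fork node PriorTherapy ∈ conditioning set.
  P3: blocked at chain node Dosage ∈ conditioning set.
  P4: blocked at chain node Dosage ∈ conditioning set.
  P5: open — no interior node is in the conditioning set.
{Dosage, Outcome, PriorTherapy} does not satisfy the backdoor criterion.

No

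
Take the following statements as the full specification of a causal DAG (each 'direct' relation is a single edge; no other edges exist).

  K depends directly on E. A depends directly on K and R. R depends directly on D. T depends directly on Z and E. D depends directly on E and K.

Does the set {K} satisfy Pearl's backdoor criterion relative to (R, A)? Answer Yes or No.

Yes

Backdoor paths from R to A (paths whose first edge points into R):
  P1: R <- D <- E -> K -> A
  P2: R <- D <- K -> A
Condition 1 (no descendant of R in the set): holds — descendants of R are {A}; none are in {K}.
Condition 2 (every backdoor path blocked by {K}):
  P1: blocked at chain node K ∈ conditioning set.
  P2: blocked at fork node K ∈ conditioning set.
{K} satisfies the backdoor criterion.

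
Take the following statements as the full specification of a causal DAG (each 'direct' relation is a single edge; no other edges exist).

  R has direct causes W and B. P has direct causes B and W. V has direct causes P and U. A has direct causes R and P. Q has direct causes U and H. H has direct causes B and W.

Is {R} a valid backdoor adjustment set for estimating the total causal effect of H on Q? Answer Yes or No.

Yes

Backdoor paths from H to Q (paths whose first edge points into H):
  P1: H <- W -> P -> V <- U -> Q
  P2: H <- W -> R <- B -> P -> V <- U -> Q
  P3: H <- W -> R -> A <- P -> V <- U -> Q
  P4: H <- B -> P -> V <- U -> Q
  P5: H <- B -> R <- W -> P -> V <- U -> Q
  P6: H <- B -> R -> A <- P -> V <- U -> Q
Condition 1 (no descendant of H in the set): holds — descendants of H are {Q}; none are in {R}.
Condition 2 (every backdoor path blocked by {R}):
  P1: blocked at collider V (neither it nor any descendant is in the conditioning set).
  P2: blocked at collider V (neither it nor any descendant is in the conditioning set).
  P3: blocked at chain node R ∈ conditioning set.
  P4: blocked at collider V (neither it nor any descendant is in the conditioning set).
  P5: blocked at collider V (neither it nor any descendant is in the conditioning set).
  P6: blocked at chain node R ∈ conditioning set.
{R} satisfies the backdoor criterion.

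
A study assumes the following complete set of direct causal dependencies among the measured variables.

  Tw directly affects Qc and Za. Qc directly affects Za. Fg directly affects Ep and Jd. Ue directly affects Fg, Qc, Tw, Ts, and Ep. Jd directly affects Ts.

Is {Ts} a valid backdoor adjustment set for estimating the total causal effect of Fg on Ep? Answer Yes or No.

No

Backdoor paths from Fg to Ep (paths whose first edge points into Fg):
  P1: Fg <- Ue -> Ep
Condition 1 (no descendant of Fg in the set): FAILS — Ts is a descendant of Fg.
Condition 2 (every backdoor path blocked by {Ts}):
  P1: open — no interior node is in the conditioning set.
{Ts} does not satisfy the backdoor criterion.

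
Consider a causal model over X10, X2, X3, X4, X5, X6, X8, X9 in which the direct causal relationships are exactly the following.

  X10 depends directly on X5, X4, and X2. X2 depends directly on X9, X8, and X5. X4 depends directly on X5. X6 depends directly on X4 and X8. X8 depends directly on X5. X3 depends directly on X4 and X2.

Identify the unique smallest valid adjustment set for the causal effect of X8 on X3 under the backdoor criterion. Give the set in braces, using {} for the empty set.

{X5}

Variables eligible for adjustment (non-descendants of X8, excluding X8 and X3): {X4, X5, X9}.
Backdoor paths from X8 to X3:
  P1: X8 <- X5 -> X2 -> X3
  P2: X8 <- X5 -> X2 -> X10 <- X4 -> X3
  P3: X8 <- X5 -> X4 -> X3
  P4: X8 <- X5 -> X4 -> X10 <- X2 -> X3
  P5: X8 <- X5 -> X10 <- X2 -> X3
  P6: X8 <- X5 -> X10 <- X4 -> X3
The empty set is not sufficient: P1 (X8 <- X5 -> X2 -> X3) has no collider blocking it and no conditioned non-collider, so it is open.
Try {X5}:
  P1: blocked at fork node X5 ∈ conditioning set.
  P2: blocked at fork node X5 ∈ conditioning set.
  P3: blocked at fork node X5 ∈ conditioning set.
  P4: blocked at fork node X5 ∈ conditioning set.
  P5: blocked at fork node X5 ∈ conditioning set.
  P6: blocked at fork node X5 ∈ conditioning set.
{X5} contains no descendant of X8 and blocks every backdoor path.
No other singleton works — e.g. {X9} leaves P1 open — so {X5} is the unique smallest valid adjustment set.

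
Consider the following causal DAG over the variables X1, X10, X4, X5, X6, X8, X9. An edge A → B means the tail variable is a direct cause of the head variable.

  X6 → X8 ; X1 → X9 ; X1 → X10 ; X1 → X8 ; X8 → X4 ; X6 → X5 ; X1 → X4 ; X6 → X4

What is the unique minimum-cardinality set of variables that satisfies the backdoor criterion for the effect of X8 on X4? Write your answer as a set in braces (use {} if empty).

Variables eligible for adjustment (non-descendants of X8, excluding X8 and X4): {X1, X10, X5, X6, X9}.
Backdoor paths from X8 to X4:
  P1: X8 <- X6 -> X4
  P2: X8 <- X1 -> X4
The empty set is not sufficient: P1 (X8 <- X6 -> X4) has no collider blocking it and no conditioned non-collider, so it is open.
Try {X1, X6}:
  P1: blocked at fork node X6 ∈ conditioning set.
  P2: blocked at fork node X1 ∈ conditioning set.
{X1, X6} contains no descendant of X8 and blocks every backdoor path.
Every element of {X1, X6} is needed (dropping X1 leaves P2 open; dropping X6 leaves P1 open), so no proper subset is valid.
Among all size-2 subsets of the eligible variables, only {X1, X6} blocks every backdoor path, so it is the unique smallest valid adjustment set.

{X1, X6}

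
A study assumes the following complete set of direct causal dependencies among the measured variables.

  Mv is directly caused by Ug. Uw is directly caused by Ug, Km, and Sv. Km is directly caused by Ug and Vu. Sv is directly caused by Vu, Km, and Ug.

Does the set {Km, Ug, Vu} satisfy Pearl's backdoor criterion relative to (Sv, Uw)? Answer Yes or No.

Yes

Backdoor paths from Sv to Uw (paths whose first edge points into Sv):
  P1: Sv <- Ug -> Km -> Uw
  P2: Sv <- Ug -> Uw
  P3: Sv <- Vu -> Km <- Ug -> Uw
  P4: Sv <- Vu -> Km -> Uw
  P5: Sv <- Km <- Ug -> Uw
  P6: Sv <- Km -> Uw
Condition 1 (no descendant of Sv in the set): holds — descendants of Sv are {Uw}; none are in {Km, Ug, Vu}.
Condition 2 (every backdoor path blocked by {Km, Ug, Vu}):
  P1: blocked at fork node Ug ∈ conditioning set.
  P2: blocked at fork node Ug ∈ conditioning set.
  P3: blocked at fork node Vu ∈ conditioning set.
  P4: blocked at fork node Vu ∈ conditioning set.
  P5: blocked at chain node Km ∈ conditioning set.
  P6: blocked at fork node Km ∈ conditioning set.
{Km, Ug, Vu} satisfies the backdoor criterion.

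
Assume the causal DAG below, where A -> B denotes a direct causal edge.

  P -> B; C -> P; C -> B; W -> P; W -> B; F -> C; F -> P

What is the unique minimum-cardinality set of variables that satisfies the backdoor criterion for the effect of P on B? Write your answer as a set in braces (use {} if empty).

{C, W}

Variables eligible for adjustment (non-descendants of P, excluding P and B): {C, F, W}.
Backdoor paths from P to B:
  P1: P <- W -> B
  P2: P <- F -> C -> B
  P3: P <- C -> B
The empty set is not sufficient: P1 (P <- W -> B) has no collider blocking it and no conditioned non-collider, so it is open.
Try {C, W}:
  P1: blocked at fork node W ∈ conditioning set.
  P2: blocked at chain node C ∈ conditioning set.
  P3: blocked at fork node C ∈ conditioning set.
{C, W} contains no descendant of P and blocks every backdoor path.
Every element of {C, W} is needed (dropping C leaves P2 open; dropping W leaves P1 open), so no proper subset is valid.
Among all size-2 subsets of the eligible variables, only {C, W} blocks every backdoor path, so it is the unique smallest valid adjustment set.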